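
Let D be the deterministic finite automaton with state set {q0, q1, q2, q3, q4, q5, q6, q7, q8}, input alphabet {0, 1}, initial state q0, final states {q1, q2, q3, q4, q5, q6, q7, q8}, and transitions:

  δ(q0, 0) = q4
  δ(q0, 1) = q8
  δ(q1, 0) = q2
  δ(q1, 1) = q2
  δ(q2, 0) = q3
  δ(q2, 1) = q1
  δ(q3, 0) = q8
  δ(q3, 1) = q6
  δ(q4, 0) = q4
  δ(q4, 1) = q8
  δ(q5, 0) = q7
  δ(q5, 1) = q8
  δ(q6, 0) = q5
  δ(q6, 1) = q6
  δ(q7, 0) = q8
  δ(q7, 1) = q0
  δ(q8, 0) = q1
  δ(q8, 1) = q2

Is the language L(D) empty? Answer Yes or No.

No

The string 0 is accepted: the run q0 → q4 ends in the accepting state q4.
Since at least one string is accepted, L(D) is not empty.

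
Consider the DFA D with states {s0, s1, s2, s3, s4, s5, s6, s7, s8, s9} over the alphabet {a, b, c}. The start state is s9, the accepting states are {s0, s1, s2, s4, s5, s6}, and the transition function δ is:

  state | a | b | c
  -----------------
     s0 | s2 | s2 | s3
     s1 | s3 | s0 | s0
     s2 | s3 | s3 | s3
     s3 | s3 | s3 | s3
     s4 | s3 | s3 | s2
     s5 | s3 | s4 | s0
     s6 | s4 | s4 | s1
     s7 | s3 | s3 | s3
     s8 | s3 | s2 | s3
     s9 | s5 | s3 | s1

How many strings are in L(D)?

The useful subgraph on states {s0, s1, s2, s4, s5, s9} is acyclic, so L(D) is finite; the longest accepting path visits 4 useful states, giving maximum string length 3.
Counting accepting paths from s9 by length: 2 of length 1, 4 of length 2, 7 of length 3. Total 13.

13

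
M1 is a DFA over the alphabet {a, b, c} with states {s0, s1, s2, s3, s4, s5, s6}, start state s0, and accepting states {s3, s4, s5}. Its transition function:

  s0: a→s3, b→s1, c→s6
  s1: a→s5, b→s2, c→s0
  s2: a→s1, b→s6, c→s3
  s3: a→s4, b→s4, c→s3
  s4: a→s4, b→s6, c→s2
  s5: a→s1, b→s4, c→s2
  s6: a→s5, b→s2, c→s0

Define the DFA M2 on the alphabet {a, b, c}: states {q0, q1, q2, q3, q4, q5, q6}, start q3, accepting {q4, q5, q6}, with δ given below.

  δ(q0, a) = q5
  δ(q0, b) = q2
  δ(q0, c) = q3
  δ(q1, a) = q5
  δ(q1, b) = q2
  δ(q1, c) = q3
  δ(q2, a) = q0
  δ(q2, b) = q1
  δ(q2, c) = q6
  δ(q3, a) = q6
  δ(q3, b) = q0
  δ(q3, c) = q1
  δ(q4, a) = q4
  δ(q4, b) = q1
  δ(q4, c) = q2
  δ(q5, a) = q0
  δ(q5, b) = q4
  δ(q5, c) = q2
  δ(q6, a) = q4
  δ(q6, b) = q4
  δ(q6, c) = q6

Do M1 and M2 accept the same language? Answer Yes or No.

Exploring the product automaton M1 × M2 from the start pair (s0, q3), following both machines on each input symbol, reaches 7 state pairs: (s0, q3), (s3, q6), (s1, q0), (s6, q1), (s4, q4), (s5, q5), (s2, q2).
M1 accepts in {s3, s4, s5} and M2 accepts in {q4, q5, q6}. In every reachable pair the two components are either both accepting — (s3, q6), (s4, q4), (s5, q5) — or both non-accepting, so no string is accepted by exactly one of the machines: L(M1) \ L(M2) and L(M2) \ L(M1) are both empty.
Hence every string is accepted by M1 iff it is accepted by M2, and the two languages coincide.

Yes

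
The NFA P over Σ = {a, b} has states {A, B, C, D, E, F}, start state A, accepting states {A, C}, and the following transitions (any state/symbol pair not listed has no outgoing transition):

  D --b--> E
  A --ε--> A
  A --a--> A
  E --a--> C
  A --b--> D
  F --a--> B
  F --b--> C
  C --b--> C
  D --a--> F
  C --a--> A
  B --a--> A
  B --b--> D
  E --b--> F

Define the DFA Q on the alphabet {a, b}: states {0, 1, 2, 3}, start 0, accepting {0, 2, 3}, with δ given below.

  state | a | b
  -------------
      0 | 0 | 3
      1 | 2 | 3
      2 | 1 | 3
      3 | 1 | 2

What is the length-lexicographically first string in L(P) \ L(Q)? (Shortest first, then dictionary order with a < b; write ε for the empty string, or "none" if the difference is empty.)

The string bba is accepted by P but not by Q.
No shorter string lies in the difference, and bba is the lexicographically first length-3 string in L(P) \ L(Q).

bba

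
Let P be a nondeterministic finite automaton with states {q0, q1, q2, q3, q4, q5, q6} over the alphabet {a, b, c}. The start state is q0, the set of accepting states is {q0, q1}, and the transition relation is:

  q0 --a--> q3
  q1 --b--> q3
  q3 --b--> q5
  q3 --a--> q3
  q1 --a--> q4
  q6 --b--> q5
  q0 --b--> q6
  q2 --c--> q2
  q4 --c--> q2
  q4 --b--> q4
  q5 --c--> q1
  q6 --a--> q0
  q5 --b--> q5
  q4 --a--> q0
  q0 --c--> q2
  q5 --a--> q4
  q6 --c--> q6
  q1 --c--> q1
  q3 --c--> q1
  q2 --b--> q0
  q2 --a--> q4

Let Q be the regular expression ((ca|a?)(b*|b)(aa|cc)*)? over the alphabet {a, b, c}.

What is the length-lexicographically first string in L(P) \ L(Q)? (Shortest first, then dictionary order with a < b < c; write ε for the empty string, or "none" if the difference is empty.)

ac

The string ac is accepted by P but not by Q.
No shorter string lies in the difference, and ac is the lexicographically first length-2 string in L(P) \ L(Q).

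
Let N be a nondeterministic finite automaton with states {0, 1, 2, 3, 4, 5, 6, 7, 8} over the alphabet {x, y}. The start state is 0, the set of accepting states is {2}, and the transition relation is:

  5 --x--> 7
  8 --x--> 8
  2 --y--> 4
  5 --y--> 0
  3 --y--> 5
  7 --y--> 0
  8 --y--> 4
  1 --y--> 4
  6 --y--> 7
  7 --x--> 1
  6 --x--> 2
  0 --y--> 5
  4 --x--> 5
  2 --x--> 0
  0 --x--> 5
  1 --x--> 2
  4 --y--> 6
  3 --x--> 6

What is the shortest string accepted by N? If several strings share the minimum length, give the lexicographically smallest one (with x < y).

xxxx

A breadth-first search from 0 reaches an accepting state first via the path 0 → 5 → 7 → 1 → 2 on input xxxx.
No string of length < 4 is accepted (BFS exhausts all shorter strings without reaching an accepting state), and xxxx is the lexicographically least accepting string of length 4.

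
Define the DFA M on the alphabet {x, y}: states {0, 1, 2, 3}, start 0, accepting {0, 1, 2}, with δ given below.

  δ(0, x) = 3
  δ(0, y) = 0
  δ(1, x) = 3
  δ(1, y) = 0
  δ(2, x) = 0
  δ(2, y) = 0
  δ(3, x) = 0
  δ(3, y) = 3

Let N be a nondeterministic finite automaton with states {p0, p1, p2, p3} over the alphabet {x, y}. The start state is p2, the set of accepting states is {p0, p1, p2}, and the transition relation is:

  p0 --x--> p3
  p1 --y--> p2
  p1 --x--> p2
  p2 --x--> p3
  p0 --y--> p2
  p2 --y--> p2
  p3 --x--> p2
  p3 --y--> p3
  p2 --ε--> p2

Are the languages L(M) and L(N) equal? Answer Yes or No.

Yes

Exploring the product automaton M × N from the start pair (0, p2), following both machines on each input symbol, reaches 2 state pairs: (0, p2), (3, p3).
M accepts in {0, 1, 2} and N accepts in {p0, p1, p2}. In every reachable pair the two components are either both accepting — (0, p2) — or both non-accepting, so no string is accepted by exactly one of the machines: L(M) \ L(N) and L(N) \ L(M) are both empty.
Hence every string is accepted by M iff it is accepted by N, and the two languages coincide.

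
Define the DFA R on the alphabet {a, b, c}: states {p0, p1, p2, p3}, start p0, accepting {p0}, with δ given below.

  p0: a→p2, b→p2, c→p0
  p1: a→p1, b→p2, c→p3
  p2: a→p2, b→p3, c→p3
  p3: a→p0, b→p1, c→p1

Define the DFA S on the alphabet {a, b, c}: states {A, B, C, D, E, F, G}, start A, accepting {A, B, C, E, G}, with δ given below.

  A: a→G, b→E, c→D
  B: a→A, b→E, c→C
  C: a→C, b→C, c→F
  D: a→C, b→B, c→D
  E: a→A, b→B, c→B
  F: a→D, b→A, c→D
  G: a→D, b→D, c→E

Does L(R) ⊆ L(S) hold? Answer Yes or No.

The string c is in L(R) but not in L(S).
So L(R) ⊄ L(S).

No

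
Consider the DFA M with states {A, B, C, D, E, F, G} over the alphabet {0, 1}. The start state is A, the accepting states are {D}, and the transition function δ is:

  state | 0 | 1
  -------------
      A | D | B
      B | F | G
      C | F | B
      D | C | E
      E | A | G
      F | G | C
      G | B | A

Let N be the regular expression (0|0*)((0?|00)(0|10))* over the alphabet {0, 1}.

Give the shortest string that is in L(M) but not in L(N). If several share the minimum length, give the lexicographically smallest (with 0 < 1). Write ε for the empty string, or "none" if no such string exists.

The string 1110 is accepted by M but not by N.
No shorter string lies in the difference, and 1110 is the lexicographically first length-4 string in L(M) \ L(N).

1110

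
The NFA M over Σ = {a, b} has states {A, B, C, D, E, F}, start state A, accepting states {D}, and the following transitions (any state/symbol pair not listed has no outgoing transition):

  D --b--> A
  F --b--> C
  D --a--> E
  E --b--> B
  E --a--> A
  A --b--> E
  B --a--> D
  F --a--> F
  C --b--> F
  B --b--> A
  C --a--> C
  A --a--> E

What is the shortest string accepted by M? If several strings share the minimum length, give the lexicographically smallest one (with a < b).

A breadth-first search from A reaches an accepting state first via the path A → E → B → D on input aba.
No string of length < 3 is accepted (BFS exhausts all shorter strings without reaching an accepting state), and aba is the lexicographically least accepting string of length 3.

aba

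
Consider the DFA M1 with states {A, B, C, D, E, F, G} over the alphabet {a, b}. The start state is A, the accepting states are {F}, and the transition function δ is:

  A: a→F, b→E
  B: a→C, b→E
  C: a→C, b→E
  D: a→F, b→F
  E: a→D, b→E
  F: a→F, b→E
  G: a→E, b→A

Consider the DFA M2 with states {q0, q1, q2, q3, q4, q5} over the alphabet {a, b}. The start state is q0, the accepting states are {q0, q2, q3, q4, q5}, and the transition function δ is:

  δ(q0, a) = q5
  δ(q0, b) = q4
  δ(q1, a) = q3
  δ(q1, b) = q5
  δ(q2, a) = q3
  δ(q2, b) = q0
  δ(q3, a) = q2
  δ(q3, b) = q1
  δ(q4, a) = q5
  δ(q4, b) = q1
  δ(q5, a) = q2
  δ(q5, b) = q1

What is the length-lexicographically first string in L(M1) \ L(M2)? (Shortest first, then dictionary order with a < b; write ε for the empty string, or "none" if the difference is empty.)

bab

The string bab is accepted by M1 but not by M2.
No shorter string lies in the difference, and bab is the lexicographically first length-3 string in L(M1) \ L(M2).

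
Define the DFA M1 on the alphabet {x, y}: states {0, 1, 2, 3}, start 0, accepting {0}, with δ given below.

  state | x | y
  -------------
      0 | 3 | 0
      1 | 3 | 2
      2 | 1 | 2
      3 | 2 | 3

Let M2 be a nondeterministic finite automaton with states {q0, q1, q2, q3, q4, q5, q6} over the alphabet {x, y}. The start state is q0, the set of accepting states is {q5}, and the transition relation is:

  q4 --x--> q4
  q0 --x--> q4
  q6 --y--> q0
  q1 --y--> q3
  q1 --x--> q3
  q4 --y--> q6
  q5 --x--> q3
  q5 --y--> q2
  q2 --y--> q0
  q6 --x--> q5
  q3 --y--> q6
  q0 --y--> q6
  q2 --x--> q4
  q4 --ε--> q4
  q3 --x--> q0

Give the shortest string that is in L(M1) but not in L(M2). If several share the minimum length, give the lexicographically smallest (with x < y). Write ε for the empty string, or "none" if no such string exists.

The empty string ε is accepted by M1 but not by M2.
Since ε is the unique shortest string, it is the required witness.

ε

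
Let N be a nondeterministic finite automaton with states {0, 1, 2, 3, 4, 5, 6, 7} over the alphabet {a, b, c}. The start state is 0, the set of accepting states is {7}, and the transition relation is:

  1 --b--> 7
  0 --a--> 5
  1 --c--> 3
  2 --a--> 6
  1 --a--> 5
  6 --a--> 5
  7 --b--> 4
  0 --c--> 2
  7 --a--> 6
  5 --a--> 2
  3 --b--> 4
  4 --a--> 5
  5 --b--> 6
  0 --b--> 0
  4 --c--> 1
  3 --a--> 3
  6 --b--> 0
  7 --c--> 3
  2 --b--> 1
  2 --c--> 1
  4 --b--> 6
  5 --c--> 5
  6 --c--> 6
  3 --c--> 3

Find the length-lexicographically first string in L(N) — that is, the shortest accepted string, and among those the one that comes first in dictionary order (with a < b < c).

cbb

A breadth-first search from 0 reaches an accepting state first via the path 0 → 2 → 1 → 7 on input cbb.
No string of length < 3 is accepted (BFS exhausts all shorter strings without reaching an accepting state), and cbb is the lexicographically least accepting string of length 3.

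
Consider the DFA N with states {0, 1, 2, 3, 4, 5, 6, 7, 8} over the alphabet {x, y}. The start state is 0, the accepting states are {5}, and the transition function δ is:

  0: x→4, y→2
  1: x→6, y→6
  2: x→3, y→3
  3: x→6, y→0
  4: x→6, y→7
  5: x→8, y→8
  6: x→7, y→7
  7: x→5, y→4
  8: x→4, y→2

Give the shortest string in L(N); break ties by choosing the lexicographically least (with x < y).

xyx

A breadth-first search from 0 reaches an accepting state first via the path 0 → 4 → 7 → 5 on input xyx.
No string of length < 3 is accepted (BFS exhausts all shorter strings without reaching an accepting state), and xyx is the lexicographically least accepting string of length 3.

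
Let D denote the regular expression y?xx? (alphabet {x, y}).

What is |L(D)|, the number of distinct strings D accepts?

4

The expression has no Kleene star, so L(D) is finite. Expanding the alternatives gives {x, xx, yx, yxx}.
That is 1 of length 1, 2 of length 2, 1 of length 3: 4 strings in all.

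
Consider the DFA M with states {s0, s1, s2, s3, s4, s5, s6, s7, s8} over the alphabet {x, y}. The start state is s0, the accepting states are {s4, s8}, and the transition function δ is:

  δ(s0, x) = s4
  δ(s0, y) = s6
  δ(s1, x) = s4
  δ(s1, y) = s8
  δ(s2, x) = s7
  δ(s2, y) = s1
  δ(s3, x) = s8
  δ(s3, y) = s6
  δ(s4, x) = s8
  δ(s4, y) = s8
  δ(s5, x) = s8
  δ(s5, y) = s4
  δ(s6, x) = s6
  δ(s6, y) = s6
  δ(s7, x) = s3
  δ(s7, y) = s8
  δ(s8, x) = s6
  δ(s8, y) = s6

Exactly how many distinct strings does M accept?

The useful subgraph on states {s0, s4, s8} is acyclic, so L(M) is finite; the longest accepting path visits 3 useful states, giving maximum string length 2.
Counting accepting paths from s0 by length: 1 of length 1, 2 of length 2. Total 3.

3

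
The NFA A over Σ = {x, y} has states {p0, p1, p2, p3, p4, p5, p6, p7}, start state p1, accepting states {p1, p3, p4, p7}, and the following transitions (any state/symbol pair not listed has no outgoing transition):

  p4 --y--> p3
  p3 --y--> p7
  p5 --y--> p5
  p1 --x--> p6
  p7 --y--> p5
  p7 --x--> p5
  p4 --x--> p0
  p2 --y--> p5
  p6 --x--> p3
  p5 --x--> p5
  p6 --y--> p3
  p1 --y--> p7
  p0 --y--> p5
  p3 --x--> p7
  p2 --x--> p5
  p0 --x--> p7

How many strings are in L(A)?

8

The useful subgraph on states {p1, p3, p6, p7} is acyclic, so L(A) is finite; the longest accepting path visits 4 useful states, giving maximum string length 3.
Counting accepting paths from p1 by length: 1 of length 0, 1 of length 1, 2 of length 2, 4 of length 3. Total 8.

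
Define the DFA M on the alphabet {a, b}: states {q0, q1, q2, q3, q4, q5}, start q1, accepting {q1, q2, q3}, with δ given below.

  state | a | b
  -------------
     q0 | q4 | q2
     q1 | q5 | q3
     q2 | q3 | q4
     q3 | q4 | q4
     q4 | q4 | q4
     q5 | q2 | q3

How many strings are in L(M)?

The useful subgraph on states {q1, q2, q3, q5} is acyclic, so L(M) is finite; the longest accepting path visits 4 useful states, giving maximum string length 3.
Counting accepting paths from q1 by length: 1 of length 0, 1 of length 1, 2 of length 2, 1 of length 3. Total 5.

5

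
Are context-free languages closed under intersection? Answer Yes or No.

No

{aⁿbⁿcᵐ : m,n≥0} and {aᵐbⁿcⁿ : m,n≥0} are both context-free, but their intersection {aⁿbⁿcⁿ : n≥0} is not (pumping lemma).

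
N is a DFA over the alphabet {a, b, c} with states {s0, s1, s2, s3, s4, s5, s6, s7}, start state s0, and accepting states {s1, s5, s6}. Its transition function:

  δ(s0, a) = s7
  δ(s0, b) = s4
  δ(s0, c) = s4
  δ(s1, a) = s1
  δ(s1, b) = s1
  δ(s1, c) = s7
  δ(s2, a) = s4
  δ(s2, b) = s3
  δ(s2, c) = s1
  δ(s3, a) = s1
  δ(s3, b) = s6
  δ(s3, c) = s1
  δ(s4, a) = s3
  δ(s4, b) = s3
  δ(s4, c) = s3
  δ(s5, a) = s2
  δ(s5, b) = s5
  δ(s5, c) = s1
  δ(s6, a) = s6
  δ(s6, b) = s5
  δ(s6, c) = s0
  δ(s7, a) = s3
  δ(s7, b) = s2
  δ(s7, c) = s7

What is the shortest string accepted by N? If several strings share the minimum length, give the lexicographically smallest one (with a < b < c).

A breadth-first search from s0 reaches an accepting state first via the path s0 → s7 → s3 → s1 on input aaa.
No string of length < 3 is accepted (BFS exhausts all shorter strings without reaching an accepting state), and aaa is the lexicographically least accepting string of length 3.

aaa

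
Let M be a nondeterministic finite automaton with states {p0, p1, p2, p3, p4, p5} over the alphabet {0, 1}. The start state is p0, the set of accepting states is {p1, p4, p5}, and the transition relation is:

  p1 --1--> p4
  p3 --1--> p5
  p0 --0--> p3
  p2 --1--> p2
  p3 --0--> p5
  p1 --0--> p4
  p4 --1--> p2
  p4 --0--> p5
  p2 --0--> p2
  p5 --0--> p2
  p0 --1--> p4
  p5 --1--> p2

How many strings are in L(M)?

4

The useful subgraph on states {p0, p3, p4, p5} is acyclic, so L(M) is finite; the longest accepting path visits 3 useful states, giving maximum string length 2.
Counting accepting paths from p0 by length: 1 of length 1, 3 of length 2. Total 4.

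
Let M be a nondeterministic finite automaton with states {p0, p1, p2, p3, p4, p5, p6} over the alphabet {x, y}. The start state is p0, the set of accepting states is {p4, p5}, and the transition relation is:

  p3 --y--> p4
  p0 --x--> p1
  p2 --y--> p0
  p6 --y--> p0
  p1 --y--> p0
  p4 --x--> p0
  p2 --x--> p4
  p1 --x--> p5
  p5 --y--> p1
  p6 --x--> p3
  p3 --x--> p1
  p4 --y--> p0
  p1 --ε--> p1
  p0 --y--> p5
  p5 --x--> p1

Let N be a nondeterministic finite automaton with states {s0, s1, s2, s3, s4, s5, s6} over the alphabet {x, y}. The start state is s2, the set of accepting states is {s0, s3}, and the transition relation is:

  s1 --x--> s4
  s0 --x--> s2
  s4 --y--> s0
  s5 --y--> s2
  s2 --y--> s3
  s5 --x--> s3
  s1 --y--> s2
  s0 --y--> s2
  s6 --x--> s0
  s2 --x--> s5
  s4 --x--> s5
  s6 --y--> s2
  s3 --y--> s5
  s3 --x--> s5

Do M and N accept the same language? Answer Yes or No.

Exploring the product automaton M × N from the start pair (p0, s2), following both machines on each input symbol, reaches 3 state pairs: (p0, s2), (p1, s5), (p5, s3).
M accepts in {p4, p5} and N accepts in {s0, s3}. In every reachable pair the two components are either both accepting — (p5, s3) — or both non-accepting, so no string is accepted by exactly one of the machines: L(M) \ L(N) and L(N) \ L(M) are both empty.
Hence every string is accepted by M iff it is accepted by N, and the two languages coincide.

Yes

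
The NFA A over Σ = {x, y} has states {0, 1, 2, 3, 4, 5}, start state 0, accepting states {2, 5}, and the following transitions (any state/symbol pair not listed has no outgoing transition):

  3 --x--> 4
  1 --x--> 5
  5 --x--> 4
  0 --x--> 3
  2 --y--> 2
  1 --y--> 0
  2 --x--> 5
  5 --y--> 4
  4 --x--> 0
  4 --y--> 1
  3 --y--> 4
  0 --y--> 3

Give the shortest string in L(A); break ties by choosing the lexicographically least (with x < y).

xxyx

A breadth-first search from 0 reaches an accepting state first via the path 0 → 3 → 4 → 1 → 5 on input xxyx.
No string of length < 4 is accepted (BFS exhausts all shorter strings without reaching an accepting state), and xxyx is the lexicographically least accepting string of length 4.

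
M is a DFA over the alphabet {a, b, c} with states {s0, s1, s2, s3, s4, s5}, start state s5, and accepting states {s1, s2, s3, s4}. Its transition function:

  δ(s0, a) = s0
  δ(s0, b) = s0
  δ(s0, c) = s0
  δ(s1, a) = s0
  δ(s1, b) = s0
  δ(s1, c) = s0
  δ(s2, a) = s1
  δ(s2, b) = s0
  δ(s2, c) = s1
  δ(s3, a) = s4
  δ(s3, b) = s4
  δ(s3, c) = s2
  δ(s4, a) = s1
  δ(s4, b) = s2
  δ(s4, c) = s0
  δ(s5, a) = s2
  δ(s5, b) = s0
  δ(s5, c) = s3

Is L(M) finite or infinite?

The useful states (reachable from s5 and able to reach an accepting state) are {s1, s2, s3, s4, s5}.
Restricted to these states the transition graph has no cycle, so every accepting path has bounded length and L is finite.

finite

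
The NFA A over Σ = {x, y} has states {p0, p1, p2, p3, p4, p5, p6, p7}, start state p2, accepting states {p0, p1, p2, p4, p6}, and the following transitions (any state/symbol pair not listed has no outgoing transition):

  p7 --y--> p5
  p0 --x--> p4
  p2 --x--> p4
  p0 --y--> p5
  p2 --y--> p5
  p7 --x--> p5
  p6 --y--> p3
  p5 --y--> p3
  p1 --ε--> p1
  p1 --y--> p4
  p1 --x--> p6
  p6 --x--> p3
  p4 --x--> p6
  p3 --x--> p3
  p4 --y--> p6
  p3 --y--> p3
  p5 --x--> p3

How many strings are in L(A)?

4

The useful subgraph on states {p2, p4, p6} is acyclic, so L(A) is finite; the longest accepting path visits 3 useful states, giving maximum string length 2.
Counting accepting paths from p2 by length: 1 of length 0, 1 of length 1, 2 of length 2. Total 4.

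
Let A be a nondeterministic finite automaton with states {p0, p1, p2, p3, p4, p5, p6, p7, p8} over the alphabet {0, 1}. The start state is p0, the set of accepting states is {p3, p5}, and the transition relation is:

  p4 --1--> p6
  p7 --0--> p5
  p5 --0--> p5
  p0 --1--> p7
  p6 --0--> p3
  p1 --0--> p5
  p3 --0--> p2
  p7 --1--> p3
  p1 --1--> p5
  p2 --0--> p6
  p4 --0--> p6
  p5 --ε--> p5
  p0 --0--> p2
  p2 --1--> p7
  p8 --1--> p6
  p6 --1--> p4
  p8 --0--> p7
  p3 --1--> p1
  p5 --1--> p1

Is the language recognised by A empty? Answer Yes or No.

The string 10 is accepted: the run p0 → p7 → p5 ends in the accepting state p5.
Since at least one string is accepted, L(A) is not empty.

No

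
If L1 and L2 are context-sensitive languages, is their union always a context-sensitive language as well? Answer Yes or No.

Yes

A linear-bounded automaton can nondeterministically choose to simulate the LBA for L₁ or the LBA for L₂; equivalently, with disjoint nonterminals, S → S₁ | S₂ added to two noncontracting grammars is still noncontracting.
So the context-sensitive languages are closed under union.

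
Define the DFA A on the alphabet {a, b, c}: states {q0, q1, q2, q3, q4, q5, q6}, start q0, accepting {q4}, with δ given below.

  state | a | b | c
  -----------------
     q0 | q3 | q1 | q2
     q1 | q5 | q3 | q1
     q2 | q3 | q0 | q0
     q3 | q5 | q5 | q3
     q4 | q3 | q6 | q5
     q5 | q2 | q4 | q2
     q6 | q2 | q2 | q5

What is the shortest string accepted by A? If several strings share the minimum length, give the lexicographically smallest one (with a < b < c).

aab

A breadth-first search from q0 reaches an accepting state first via the path q0 → q3 → q5 → q4 on input aab.
No string of length < 3 is accepted (BFS exhausts all shorter strings without reaching an accepting state), and aab is the lexicographically least accepting string of length 3.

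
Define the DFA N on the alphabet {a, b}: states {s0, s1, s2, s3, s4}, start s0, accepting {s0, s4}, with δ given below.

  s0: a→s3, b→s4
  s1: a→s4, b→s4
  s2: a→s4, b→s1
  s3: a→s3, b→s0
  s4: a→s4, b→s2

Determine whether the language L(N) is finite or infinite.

State s0 is reachable from the start and can reach an accepting state, and it lies on the cycle s0 → s3 → s0.
Traversing that cycle any number of times yields accepted strings of unbounded length, so the language is infinite.

infinite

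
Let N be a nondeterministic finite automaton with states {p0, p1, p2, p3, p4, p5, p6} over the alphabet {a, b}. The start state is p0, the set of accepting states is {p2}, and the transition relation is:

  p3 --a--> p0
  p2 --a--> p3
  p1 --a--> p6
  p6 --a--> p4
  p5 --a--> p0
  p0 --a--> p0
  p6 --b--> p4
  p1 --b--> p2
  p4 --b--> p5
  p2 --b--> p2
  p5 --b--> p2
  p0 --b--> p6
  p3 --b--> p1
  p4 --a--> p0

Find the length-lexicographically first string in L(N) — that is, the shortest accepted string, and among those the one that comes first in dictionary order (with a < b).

babb

A breadth-first search from p0 reaches an accepting state first via the path p0 → p6 → p4 → p5 → p2 on input babb.
No string of length < 4 is accepted (BFS exhausts all shorter strings without reaching an accepting state), and babb is the lexicographically least accepting string of length 4.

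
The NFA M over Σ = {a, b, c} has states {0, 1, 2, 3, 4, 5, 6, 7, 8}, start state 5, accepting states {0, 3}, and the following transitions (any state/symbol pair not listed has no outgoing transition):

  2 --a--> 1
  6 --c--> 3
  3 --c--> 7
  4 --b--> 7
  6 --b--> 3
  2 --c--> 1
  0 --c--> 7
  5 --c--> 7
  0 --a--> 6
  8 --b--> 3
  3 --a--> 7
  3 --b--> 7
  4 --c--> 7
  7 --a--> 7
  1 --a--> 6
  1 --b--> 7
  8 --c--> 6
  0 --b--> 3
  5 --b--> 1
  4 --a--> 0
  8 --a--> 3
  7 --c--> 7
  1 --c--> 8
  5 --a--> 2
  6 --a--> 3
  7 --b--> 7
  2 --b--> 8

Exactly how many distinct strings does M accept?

29

The useful subgraph on states {1, 2, 3, 5, 6, 8} is acyclic, so L(M) is finite; the longest accepting path visits 6 useful states, giving maximum string length 5.
Counting accepting paths from 5 by length: 7 of length 3, 16 of length 4, 6 of length 5. Total 29.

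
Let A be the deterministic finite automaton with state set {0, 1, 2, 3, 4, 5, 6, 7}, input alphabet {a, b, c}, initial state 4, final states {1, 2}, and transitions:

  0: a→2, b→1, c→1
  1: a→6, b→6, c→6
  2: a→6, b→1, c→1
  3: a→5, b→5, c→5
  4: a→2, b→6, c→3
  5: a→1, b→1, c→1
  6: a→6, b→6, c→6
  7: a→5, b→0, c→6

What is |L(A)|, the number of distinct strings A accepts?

12

The useful subgraph on states {1, 2, 3, 4, 5} is acyclic, so L(A) is finite; the longest accepting path visits 4 useful states, giving maximum string length 3.
Counting accepting paths from 4 by length: 1 of length 1, 2 of length 2, 9 of length 3. Total 12.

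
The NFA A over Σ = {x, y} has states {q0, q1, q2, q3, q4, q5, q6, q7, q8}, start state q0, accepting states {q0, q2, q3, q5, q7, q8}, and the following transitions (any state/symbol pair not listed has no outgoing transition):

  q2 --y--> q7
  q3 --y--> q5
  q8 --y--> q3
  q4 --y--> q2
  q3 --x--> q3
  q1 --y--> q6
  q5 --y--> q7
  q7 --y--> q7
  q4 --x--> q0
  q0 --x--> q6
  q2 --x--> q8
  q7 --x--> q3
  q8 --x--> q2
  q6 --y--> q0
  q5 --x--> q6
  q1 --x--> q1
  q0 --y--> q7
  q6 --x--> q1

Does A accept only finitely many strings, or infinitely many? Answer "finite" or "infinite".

State q0 is reachable from the start and can reach an accepting state, and it lies on the cycle q0 → q6 → q0.
Traversing that cycle any number of times yields accepted strings of unbounded length, so the language is infinite.

infinite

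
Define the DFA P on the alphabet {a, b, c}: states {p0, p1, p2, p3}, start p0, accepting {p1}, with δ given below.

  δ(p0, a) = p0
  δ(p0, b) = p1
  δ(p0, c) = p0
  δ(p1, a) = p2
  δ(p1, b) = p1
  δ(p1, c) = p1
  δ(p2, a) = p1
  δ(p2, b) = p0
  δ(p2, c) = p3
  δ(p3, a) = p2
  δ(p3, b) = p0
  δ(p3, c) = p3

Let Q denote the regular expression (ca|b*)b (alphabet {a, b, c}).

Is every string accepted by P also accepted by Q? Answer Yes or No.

The string ab is in L(P) but not in L(Q).
So L(P) ⊄ L(Q).

No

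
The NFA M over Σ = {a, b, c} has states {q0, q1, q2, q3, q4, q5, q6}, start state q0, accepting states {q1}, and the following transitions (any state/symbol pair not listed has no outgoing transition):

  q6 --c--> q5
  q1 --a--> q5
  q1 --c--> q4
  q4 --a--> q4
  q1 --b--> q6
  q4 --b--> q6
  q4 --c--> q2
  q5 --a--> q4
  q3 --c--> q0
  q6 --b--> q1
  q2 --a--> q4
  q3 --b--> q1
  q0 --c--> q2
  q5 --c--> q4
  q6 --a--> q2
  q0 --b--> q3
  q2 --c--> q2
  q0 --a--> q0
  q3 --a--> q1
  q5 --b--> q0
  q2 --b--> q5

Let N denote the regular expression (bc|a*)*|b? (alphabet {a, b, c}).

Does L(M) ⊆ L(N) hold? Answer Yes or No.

The string ba is in L(M) but not in L(N).
So L(M) ⊄ L(N).

No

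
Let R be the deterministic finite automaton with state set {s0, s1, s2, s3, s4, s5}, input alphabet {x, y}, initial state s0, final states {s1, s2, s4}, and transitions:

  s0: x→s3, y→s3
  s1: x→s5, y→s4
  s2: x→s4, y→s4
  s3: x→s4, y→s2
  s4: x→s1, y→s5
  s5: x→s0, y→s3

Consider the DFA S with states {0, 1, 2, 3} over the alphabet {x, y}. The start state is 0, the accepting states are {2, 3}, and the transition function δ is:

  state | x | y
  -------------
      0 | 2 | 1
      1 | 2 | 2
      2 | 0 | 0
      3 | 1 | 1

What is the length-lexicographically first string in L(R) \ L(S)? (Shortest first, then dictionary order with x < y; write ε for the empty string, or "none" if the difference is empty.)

The string xx is accepted by R but not by S.
No shorter string lies in the difference, and xx is the lexicographically first length-2 string in L(R) \ L(S).

xx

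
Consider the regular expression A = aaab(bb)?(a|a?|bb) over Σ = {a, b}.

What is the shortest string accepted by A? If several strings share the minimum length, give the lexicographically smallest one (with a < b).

aaab

By inspection of the expression, no string of length less than 4 matches, and aaab is the lexicographically first match of length 4.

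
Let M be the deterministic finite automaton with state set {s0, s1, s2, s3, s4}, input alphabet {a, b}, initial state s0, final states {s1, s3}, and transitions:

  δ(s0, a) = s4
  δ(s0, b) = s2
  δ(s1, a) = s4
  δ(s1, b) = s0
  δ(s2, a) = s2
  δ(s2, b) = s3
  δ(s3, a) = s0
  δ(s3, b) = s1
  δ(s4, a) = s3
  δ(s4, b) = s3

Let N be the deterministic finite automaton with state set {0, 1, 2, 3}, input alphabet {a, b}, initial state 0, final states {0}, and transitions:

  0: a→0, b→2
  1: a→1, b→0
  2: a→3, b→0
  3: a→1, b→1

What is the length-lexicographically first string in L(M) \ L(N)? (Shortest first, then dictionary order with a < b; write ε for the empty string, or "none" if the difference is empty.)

ab

The string ab is accepted by M but not by N.
No shorter string lies in the difference, and ab is the lexicographically first length-2 string in L(M) \ L(N).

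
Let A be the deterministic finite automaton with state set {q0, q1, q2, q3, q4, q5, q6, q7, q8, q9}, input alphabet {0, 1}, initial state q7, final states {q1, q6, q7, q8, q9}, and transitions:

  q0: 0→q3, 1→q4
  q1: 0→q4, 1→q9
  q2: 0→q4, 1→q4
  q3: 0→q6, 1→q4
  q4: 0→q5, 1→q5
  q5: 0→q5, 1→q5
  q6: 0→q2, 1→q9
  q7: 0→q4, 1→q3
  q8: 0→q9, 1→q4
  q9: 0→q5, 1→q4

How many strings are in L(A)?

3

The useful subgraph on states {q3, q6, q7, q9} is acyclic, so L(A) is finite; the longest accepting path visits 4 useful states, giving maximum string length 3.
Counting accepting paths from q7 by length: 1 of length 0, 1 of length 2, 1 of length 3. Total 3.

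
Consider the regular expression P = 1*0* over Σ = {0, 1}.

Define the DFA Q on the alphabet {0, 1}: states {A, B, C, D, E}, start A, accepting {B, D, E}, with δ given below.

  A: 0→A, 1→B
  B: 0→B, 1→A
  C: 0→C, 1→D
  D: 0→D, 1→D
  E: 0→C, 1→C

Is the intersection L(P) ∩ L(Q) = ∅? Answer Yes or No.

No

The string 1 is accepted by both P and Q.
Hence L(P) ∩ L(Q) ≠ ∅.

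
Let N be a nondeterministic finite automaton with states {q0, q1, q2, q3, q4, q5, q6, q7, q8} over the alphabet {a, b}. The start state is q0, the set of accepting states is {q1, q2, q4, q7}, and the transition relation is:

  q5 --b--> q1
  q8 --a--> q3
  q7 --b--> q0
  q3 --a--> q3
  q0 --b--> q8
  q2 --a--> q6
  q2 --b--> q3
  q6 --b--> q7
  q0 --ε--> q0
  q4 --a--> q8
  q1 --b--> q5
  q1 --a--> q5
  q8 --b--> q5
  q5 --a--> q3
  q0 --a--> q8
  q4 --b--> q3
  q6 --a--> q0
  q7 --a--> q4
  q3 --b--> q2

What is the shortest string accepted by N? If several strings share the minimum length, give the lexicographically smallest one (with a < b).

A breadth-first search from q0 reaches an accepting state first via the path q0 → q8 → q3 → q2 on input aab.
No string of length < 3 is accepted (BFS exhausts all shorter strings without reaching an accepting state), and aab is the lexicographically least accepting string of length 3.

aab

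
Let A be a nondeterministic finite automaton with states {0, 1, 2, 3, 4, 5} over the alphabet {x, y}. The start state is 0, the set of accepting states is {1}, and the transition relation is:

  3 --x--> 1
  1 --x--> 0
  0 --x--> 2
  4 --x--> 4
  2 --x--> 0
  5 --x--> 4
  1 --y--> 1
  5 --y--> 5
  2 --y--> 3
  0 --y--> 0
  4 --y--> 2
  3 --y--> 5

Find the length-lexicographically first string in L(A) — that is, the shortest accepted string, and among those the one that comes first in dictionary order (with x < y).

A breadth-first search from 0 reaches an accepting state first via the path 0 → 2 → 3 → 1 on input xyx.
No string of length < 3 is accepted (BFS exhausts all shorter strings without reaching an accepting state), and xyx is the lexicographically least accepting string of length 3.

xyx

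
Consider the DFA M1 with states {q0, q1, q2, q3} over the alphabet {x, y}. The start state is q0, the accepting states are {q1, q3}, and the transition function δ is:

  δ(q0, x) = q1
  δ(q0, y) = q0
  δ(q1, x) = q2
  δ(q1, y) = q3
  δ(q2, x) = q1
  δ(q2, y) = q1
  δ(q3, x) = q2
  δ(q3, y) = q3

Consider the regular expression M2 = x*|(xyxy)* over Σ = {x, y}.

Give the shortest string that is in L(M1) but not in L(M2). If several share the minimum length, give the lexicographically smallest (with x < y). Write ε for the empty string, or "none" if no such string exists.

The string xy is accepted by M1 but not by M2.
No shorter string lies in the difference, and xy is the lexicographically first length-2 string in L(M1) \ L(M2).

xy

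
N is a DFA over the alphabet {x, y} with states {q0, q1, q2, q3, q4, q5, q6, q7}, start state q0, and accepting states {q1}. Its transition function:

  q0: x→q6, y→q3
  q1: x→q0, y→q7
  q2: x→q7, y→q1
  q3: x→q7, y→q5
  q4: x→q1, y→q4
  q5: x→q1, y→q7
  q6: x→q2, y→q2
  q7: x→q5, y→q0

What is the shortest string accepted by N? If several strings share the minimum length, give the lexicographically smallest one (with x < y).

A breadth-first search from q0 reaches an accepting state first via the path q0 → q6 → q2 → q1 on input xxy.
No string of length < 3 is accepted (BFS exhausts all shorter strings without reaching an accepting state), and xxy is the lexicographically least accepting string of length 3.

xxy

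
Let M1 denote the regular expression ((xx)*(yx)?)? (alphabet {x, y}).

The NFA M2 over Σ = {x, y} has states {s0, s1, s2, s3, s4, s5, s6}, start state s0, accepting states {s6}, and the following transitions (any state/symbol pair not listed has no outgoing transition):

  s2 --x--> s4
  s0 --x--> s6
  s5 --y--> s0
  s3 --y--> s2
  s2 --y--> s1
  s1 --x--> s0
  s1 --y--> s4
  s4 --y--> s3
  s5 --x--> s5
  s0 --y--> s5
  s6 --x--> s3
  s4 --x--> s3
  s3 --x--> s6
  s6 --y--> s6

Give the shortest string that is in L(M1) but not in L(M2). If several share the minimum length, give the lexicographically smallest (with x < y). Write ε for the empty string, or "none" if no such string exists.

The empty string ε is accepted by M1 but not by M2.
Since ε is the unique shortest string, it is the required witness.

ε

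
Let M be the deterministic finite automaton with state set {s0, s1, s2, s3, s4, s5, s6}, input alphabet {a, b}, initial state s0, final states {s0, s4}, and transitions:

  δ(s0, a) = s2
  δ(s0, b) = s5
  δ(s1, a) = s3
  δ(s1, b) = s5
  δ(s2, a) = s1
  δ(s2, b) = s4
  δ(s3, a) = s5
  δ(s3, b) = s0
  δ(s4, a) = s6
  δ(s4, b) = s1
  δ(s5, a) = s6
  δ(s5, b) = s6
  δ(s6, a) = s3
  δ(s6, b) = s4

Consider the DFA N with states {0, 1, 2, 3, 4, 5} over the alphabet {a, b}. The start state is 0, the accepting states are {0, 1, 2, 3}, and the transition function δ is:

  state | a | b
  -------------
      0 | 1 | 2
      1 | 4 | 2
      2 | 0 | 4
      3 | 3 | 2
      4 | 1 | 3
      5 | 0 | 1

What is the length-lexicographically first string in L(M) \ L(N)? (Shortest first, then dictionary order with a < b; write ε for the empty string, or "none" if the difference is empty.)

The string aabbb is accepted by M but not by N.
No shorter string lies in the difference, and aabbb is the lexicographically first length-5 string in L(M) \ L(N).

aabbb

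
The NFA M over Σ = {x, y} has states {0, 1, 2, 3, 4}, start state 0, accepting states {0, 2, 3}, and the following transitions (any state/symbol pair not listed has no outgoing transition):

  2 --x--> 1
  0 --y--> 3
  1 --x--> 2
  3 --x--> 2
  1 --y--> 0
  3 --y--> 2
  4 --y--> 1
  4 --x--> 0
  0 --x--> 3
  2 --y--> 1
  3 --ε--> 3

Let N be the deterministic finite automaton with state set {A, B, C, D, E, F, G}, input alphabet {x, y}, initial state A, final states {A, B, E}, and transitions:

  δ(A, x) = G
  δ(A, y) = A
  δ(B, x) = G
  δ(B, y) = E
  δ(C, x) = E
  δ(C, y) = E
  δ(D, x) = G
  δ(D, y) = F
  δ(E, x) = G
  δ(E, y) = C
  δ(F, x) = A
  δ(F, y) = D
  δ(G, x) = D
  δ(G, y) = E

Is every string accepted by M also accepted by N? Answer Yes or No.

No

The string x is in L(M) but not in L(N).
So L(M) ⊄ L(N).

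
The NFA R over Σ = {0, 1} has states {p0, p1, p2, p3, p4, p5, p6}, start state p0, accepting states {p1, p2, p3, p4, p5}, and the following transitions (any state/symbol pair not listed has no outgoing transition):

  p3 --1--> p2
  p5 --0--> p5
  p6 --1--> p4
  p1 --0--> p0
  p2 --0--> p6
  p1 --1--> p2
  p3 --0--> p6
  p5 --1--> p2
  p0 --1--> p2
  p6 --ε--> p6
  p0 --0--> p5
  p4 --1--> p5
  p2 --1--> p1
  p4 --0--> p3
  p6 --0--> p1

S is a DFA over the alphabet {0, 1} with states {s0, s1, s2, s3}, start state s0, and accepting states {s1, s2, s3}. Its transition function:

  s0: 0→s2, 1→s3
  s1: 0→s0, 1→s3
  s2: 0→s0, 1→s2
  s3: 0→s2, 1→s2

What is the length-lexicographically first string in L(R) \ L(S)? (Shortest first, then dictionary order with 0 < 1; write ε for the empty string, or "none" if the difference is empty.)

00

The string 00 is accepted by R but not by S.
No shorter string lies in the difference, and 00 is the lexicographically first length-2 string in L(R) \ L(S).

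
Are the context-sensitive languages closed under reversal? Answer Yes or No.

Reversing both sides of every production of a noncontracting (context-sensitive) grammar gives another noncontracting grammar, and it generates Lᴿ; equivalently an LBA can reverse its tape in place and then run the machine for L.
So the context-sensitive languages are closed under reversal.

Yes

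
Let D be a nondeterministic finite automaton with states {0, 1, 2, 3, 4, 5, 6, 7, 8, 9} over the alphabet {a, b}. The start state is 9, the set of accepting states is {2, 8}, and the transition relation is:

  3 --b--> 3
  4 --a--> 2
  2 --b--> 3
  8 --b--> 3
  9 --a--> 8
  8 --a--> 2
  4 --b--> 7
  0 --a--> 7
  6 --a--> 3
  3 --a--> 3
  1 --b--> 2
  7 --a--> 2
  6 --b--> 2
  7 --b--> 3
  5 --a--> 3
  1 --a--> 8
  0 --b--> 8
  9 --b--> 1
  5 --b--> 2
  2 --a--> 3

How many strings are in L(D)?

The useful subgraph on states {1, 2, 8, 9} is acyclic, so L(D) is finite; the longest accepting path visits 4 useful states, giving maximum string length 3.
Counting accepting paths from 9 by length: 1 of length 1, 3 of length 2, 1 of length 3. Total 5.

5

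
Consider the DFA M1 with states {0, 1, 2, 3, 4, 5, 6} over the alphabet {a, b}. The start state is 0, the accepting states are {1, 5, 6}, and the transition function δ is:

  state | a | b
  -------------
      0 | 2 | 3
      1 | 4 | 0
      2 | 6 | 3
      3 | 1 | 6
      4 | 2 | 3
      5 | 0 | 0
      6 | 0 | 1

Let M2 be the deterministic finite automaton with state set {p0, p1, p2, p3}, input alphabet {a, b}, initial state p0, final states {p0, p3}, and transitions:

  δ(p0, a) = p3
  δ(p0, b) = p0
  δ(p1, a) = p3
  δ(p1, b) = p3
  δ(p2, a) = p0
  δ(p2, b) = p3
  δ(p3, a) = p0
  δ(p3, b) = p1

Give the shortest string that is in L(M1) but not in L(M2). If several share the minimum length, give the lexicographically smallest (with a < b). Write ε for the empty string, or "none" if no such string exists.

abbb

The string abbb is accepted by M1 but not by M2.
No shorter string lies in the difference, and abbb is the lexicographically first length-4 string in L(M1) \ L(M2).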